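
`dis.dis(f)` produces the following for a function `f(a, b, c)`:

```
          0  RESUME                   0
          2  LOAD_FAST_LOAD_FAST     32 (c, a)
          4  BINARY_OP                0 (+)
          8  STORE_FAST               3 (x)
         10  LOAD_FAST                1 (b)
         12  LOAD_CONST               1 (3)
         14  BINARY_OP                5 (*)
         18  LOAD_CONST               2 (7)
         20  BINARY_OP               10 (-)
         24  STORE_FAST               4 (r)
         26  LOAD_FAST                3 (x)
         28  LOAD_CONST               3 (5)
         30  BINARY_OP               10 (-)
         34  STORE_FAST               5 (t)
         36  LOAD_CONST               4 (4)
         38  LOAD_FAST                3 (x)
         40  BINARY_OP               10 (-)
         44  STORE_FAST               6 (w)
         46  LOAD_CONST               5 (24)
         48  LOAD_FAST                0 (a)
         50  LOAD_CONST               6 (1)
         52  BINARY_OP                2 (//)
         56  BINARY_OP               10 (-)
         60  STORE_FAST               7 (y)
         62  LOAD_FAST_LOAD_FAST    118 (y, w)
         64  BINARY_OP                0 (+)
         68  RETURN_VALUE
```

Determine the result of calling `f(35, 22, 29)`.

LOAD_FAST_LOAD_FAST c,a → push 29,35. Stack: [29, 35]
BINARY_OP + → 29 + 35 = 64. Stack: [64]
STORE_FAST x → x=64. Stack: []
LOAD_FAST b → push 22. Stack: [22]
LOAD_CONST → push 3. Stack: [22, 3]
BINARY_OP * → 22 * 3 = 66. Stack: [66]
LOAD_CONST → push 7. Stack: [66, 7]
BINARY_OP - → 66 - 7 = 59. Stack: [59]
STORE_FAST r → r=59. Stack: []
LOAD_FAST x → push 64. Stack: [64]
LOAD_CONST → push 5. Stack: [64, 5]
BINARY_OP - → 64 - 5 = 59. Stack: [59]
STORE_FAST t → t=59. Stack: []
LOAD_CONST → push 4. Stack: [4]
LOAD_FAST x → push 64. Stack: [4, 64]
BINARY_OP - → 4 - 64 = -60. Stack: [-60]
STORE_FAST w → w=-60. Stack: []
LOAD_CONST → push 24. Stack: [24]
LOAD_FAST a → push 35. Stack: [24, 35]
LOAD_CONST → push 1. Stack: [24, 35, 1]
BINARY_OP // → 35 // 1 = 35. Stack: [24, 35]
BINARY_OP - → 24 - 35 = -11. Stack: [-11]
STORE_FAST y → y=-11. Stack: []
LOAD_FAST_LOAD_FAST y,w → push -11,-60. Stack: [-11, -60]
BINARY_OP + → -11 + -60 = -71. Stack: [-71]
RETURN_VALUE → return -71.

-71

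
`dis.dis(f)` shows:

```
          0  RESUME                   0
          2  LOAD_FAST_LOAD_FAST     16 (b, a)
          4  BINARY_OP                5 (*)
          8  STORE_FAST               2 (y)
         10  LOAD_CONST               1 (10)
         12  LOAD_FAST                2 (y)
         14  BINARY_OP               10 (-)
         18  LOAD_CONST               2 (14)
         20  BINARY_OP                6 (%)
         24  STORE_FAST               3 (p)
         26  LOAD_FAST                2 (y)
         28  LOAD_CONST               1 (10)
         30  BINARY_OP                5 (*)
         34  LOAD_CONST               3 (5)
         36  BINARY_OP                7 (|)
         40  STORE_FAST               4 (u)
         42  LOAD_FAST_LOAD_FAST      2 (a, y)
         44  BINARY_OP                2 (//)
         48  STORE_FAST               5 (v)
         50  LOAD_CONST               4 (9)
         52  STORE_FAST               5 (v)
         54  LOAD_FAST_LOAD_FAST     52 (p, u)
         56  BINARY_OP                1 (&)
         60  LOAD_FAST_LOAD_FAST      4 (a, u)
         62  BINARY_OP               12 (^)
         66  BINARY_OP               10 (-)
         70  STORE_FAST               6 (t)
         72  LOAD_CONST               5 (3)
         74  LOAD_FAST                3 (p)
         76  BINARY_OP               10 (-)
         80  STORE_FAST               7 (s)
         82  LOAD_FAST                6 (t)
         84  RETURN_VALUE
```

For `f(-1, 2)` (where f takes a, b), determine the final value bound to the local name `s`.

LOAD_FAST_LOAD_FAST b,a → push 2,-1. Stack: [2, -1]
BINARY_OP * → 2 * -1 = -2. Stack: [-2]
STORE_FAST y → y=-2. Stack: []
LOAD_CONST → push 10. Stack: [10]
LOAD_FAST y → push -2. Stack: [10, -2]
BINARY_OP - → 10 - -2 = 12. Stack: [12]
LOAD_CONST → push 14. Stack: [12, 14]
BINARY_OP % → 12 % 14 = 12. Stack: [12]
STORE_FAST p → p=12. Stack: []
LOAD_FAST y → push -2. Stack: [-2]
LOAD_CONST → push 10. Stack: [-2, 10]
BINARY_OP * → -2 * 10 = -20. Stack: [-20]
LOAD_CONST → push 5. Stack: [-20, 5]
BINARY_OP | → -20 | 5 = -19. Stack: [-19]
STORE_FAST u → u=-19. Stack: []
LOAD_FAST_LOAD_FAST a,y → push -1,-2. Stack: [-1, -2]
BINARY_OP // → -1 // -2 = 0. Stack: [0]
STORE_FAST v → v=0. Stack: []
LOAD_CONST → push 9. Stack: [9]
STORE_FAST v → v=9. Stack: []
LOAD_FAST_LOAD_FAST p,u → push 12,-19. Stack: [12, -19]
BINARY_OP & → 12 & -19 = 12. Stack: [12]
LOAD_FAST_LOAD_FAST a,u → push -1,-19. Stack: [12, -1, -19]
BINARY_OP ^ → -1 ^ -19 = 18. Stack: [12, 18]
BINARY_OP - → 12 - 18 = -6. Stack: [-6]
STORE_FAST t → t=-6. Stack: []
LOAD_CONST → push 3. Stack: [3]
LOAD_FAST p → push 12. Stack: [3, 12]
BINARY_OP - → 3 - 12 = -9. Stack: [-9]
STORE_FAST s → s=-9. Stack: []
LOAD_FAST t → push -6. Stack: [-6]
RETURN_VALUE → return -6.

-9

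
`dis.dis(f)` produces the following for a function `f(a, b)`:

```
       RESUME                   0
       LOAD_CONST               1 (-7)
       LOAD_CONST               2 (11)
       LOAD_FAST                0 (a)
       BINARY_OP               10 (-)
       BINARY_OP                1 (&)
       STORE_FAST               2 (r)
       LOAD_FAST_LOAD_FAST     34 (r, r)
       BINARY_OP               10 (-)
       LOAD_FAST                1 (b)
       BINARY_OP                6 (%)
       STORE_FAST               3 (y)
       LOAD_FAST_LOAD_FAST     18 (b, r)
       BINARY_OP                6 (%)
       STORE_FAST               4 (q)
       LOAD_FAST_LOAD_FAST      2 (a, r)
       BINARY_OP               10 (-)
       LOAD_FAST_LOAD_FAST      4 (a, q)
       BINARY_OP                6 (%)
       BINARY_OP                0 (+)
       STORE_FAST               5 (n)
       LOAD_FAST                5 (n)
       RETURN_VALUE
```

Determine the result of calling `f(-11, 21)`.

-23

LOAD_CONST → push -7. Stack: [-7]
LOAD_CONST → push 11. Stack: [-7, 11]
LOAD_FAST a → push -11. Stack: [-7, 11, -11]
BINARY_OP - → 11 - -11 = 22. Stack: [-7, 22]
BINARY_OP & → -7 & 22 = 16. Stack: [16]
STORE_FAST r → r=16. Stack: []
LOAD_FAST_LOAD_FAST r,r → push 16,16. Stack: [16, 16]
BINARY_OP - → 16 - 16 = 0. Stack: [0]
LOAD_FAST b → push 21. Stack: [0, 21]
BINARY_OP % → 0 % 21 = 0. Stack: [0]
STORE_FAST y → y=0. Stack: []
LOAD_FAST_LOAD_FAST b,r → push 21,16. Stack: [21, 16]
BINARY_OP % → 21 % 16 = 5. Stack: [5]
STORE_FAST q → q=5. Stack: []
LOAD_FAST_LOAD_FAST a,r → push -11,16. Stack: [-11, 16]
BINARY_OP - → -11 - 16 = -27. Stack: [-27]
LOAD_FAST_LOAD_FAST a,q → push -11,5. Stack: [-27, -11, 5]
BINARY_OP % → -11 % 5 = 4. Stack: [-27, 4]
BINARY_OP + → -27 + 4 = -23. Stack: [-23]
STORE_FAST n → n=-23. Stack: []
LOAD_FAST n → push -23. Stack: [-23]
RETURN_VALUE → return -23.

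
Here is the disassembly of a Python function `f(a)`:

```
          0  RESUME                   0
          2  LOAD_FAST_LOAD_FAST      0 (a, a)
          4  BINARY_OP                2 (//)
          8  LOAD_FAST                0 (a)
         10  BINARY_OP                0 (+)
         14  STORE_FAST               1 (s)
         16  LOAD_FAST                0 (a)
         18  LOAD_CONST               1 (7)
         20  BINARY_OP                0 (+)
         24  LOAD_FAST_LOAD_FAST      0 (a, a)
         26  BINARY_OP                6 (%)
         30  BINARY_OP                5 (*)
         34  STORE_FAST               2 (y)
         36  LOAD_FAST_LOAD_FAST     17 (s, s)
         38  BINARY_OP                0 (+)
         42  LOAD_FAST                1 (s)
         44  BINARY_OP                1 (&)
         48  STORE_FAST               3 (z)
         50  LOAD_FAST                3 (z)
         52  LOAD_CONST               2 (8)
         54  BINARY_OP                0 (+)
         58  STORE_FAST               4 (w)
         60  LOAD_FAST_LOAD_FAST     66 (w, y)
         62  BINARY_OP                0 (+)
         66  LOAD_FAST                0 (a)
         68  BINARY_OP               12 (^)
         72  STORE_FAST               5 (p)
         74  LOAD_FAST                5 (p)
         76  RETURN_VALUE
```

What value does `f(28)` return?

LOAD_FAST_LOAD_FAST a,a → push 28,28. Stack: [28, 28]
BINARY_OP // → 28 // 28 = 1. Stack: [1]
LOAD_FAST a → push 28. Stack: [1, 28]
BINARY_OP + → 1 + 28 = 29. Stack: [29]
STORE_FAST s → s=29. Stack: []
LOAD_FAST a → push 28. Stack: [28]
LOAD_CONST → push 7. Stack: [28, 7]
BINARY_OP + → 28 + 7 = 35. Stack: [35]
LOAD_FAST_LOAD_FAST a,a → push 28,28. Stack: [35, 28, 28]
BINARY_OP % → 28 % 28 = 0. Stack: [35, 0]
BINARY_OP * → 35 * 0 = 0. Stack: [0]
STORE_FAST y → y=0. Stack: []
LOAD_FAST_LOAD_FAST s,s → push 29,29. Stack: [29, 29]
BINARY_OP + → 29 + 29 = 58. Stack: [58]
LOAD_FAST s → push 29. Stack: [58, 29]
BINARY_OP & → 58 & 29 = 24. Stack: [24]
STORE_FAST z → z=24. Stack: []
LOAD_FAST z → push 24. Stack: [24]
LOAD_CONST → push 8. Stack: [24, 8]
BINARY_OP + → 24 + 8 = 32. Stack: [32]
STORE_FAST w → w=32. Stack: []
LOAD_FAST_LOAD_FAST w,y → push 32,0. Stack: [32, 0]
BINARY_OP + → 32 + 0 = 32. Stack: [32]
LOAD_FAST a → push 28. Stack: [32, 28]
BINARY_OP ^ → 32 ^ 28 = 60. Stack: [60]
STORE_FAST p → p=60. Stack: []
LOAD_FAST p → push 60. Stack: [60]
RETURN_VALUE → return 60.

60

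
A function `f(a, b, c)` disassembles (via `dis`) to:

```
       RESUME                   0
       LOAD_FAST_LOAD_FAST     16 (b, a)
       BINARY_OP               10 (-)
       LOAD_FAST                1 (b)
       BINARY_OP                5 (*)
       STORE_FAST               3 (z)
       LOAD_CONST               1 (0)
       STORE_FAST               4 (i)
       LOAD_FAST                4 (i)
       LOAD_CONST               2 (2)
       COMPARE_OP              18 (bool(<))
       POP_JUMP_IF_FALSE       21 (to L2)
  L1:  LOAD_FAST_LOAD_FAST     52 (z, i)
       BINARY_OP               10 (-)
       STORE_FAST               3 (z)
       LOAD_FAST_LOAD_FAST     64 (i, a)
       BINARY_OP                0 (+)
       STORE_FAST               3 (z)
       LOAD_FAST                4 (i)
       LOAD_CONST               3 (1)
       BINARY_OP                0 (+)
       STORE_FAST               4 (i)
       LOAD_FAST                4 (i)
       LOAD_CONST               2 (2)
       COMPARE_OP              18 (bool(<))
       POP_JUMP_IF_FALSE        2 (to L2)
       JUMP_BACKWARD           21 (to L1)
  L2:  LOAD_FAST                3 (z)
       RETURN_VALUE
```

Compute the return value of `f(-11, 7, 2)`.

-10

LOAD_FAST_LOAD_FAST b,a → push 7,-11. Stack: [7, -11]
BINARY_OP - → 7 - -11 = 18. Stack: [18]
LOAD_FAST b → push 7. Stack: [18, 7]
BINARY_OP * → 18 * 7 = 126. Stack: [126]
STORE_FAST z → z=126. Stack: []
LOAD_CONST → push 0. Stack: [0]
STORE_FAST i → i=0. Stack: []
LOAD_FAST i → push 0. Stack: [0]
LOAD_CONST → push 2. Stack: [0, 2]
COMPARE_OP bool(<) → 0 vs 2 = True. Stack: [True]
POP_JUMP_IF_FALSE → pop True; no jump. Stack: []
LOAD_FAST_LOAD_FAST z,i → push 126,0. Stack: [126, 0]
BINARY_OP - → 126 - 0 = 126. Stack: [126]
STORE_FAST z → z=126. Stack: []
LOAD_FAST_LOAD_FAST i,a → push 0,-11. Stack: [0, -11]
BINARY_OP + → 0 + -11 = -11. Stack: [-11]
STORE_FAST z → z=-11. Stack: []
LOAD_FAST i → push 0. Stack: [0]
LOAD_CONST → push 1. Stack: [0, 1]
BINARY_OP + → 0 + 1 = 1. Stack: [1]
STORE_FAST i → i=1. Stack: []
LOAD_FAST i → push 1. Stack: [1]
LOAD_CONST → push 2. Stack: [1, 2]
COMPARE_OP bool(<) → 1 vs 2 = True. Stack: [True]
POP_JUMP_IF_FALSE → pop True; no jump. Stack: []
LOAD_FAST_LOAD_FAST z,i → push -11,1. Stack: [-11, 1]
BINARY_OP - → -11 - 1 = -12. Stack: [-12]
STORE_FAST z → z=-12. Stack: []
LOAD_FAST_LOAD_FAST i,a → push 1,-11. Stack: [1, -11]
BINARY_OP + → 1 + -11 = -10. Stack: [-10]
STORE_FAST z → z=-10. Stack: []
LOAD_FAST i → push 1. Stack: [1]
LOAD_CONST → push 1. Stack: [1, 1]
BINARY_OP + → 1 + 1 = 2. Stack: [2]
STORE_FAST i → i=2. Stack: []
LOAD_FAST i → push 2. Stack: [2]
LOAD_CONST → push 2. Stack: [2, 2]
COMPARE_OP bool(<) → 2 vs 2 = False. Stack: [False]
POP_JUMP_IF_FALSE → pop False; jump. Stack: []
LOAD_FAST z → push -10. Stack: [-10]
RETURN_VALUE → return -10.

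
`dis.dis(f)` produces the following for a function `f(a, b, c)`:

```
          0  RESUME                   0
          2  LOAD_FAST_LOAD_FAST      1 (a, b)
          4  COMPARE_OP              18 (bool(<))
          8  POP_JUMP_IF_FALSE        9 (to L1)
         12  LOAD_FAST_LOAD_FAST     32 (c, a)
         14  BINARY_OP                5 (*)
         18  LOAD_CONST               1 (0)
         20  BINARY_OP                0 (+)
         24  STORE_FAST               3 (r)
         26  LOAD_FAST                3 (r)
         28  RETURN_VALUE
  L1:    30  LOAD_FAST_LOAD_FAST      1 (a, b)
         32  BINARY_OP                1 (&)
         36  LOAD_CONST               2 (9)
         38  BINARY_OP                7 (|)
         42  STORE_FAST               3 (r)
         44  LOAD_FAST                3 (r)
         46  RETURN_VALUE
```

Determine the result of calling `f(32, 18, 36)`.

LOAD_FAST_LOAD_FAST a,b → push 32,18. Stack: [32, 18]
COMPARE_OP bool(<) → 32 vs 18 = False. Stack: [False]
POP_JUMP_IF_FALSE → pop False; jump. Stack: []
LOAD_FAST_LOAD_FAST a,b → push 32,18. Stack: [32, 18]
BINARY_OP & → 32 & 18 = 0. Stack: [0]
LOAD_CONST → push 9. Stack: [0, 9]
BINARY_OP | → 0 | 9 = 9. Stack: [9]
STORE_FAST r → r=9. Stack: []
LOAD_FAST r → push 9. Stack: [9]
RETURN_VALUE → return 9.

9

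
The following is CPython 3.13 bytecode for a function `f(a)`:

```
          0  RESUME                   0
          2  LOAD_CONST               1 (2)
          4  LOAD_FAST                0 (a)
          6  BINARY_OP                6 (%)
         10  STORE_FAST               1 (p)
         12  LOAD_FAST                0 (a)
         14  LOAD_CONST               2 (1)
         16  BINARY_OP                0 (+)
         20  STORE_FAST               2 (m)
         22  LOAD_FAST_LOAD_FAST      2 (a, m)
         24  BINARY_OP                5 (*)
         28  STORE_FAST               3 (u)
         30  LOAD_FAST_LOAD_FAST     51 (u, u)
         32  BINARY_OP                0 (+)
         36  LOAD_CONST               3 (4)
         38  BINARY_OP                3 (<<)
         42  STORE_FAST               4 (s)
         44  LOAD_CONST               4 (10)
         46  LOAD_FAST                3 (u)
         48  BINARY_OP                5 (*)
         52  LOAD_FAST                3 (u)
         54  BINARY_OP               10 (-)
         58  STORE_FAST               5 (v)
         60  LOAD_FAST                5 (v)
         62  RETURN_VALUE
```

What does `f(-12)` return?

1188

LOAD_CONST → push 2. Stack: [2]
LOAD_FAST a → push -12. Stack: [2, -12]
BINARY_OP % → 2 % -12 = -10. Stack: [-10]
STORE_FAST p → p=-10. Stack: []
LOAD_FAST a → push -12. Stack: [-12]
LOAD_CONST → push 1. Stack: [-12, 1]
BINARY_OP + → -12 + 1 = -11. Stack: [-11]
STORE_FAST m → m=-11. Stack: []
LOAD_FAST_LOAD_FAST a,m → push -12,-11. Stack: [-12, -11]
BINARY_OP * → -12 * -11 = 132. Stack: [132]
STORE_FAST u → u=132. Stack: []
LOAD_FAST_LOAD_FAST u,u → push 132,132. Stack: [132, 132]
BINARY_OP + → 132 + 132 = 264. Stack: [264]
LOAD_CONST → push 4. Stack: [264, 4]
BINARY_OP << → 264 << 4 = 4224. Stack: [4224]
STORE_FAST s → s=4224. Stack: []
LOAD_CONST → push 10. Stack: [10]
LOAD_FAST u → push 132. Stack: [10, 132]
BINARY_OP * → 10 * 132 = 1320. Stack: [1320]
LOAD_FAST u → push 132. Stack: [1320, 132]
BINARY_OP - → 1320 - 132 = 1188. Stack: [1188]
STORE_FAST v → v=1188. Stack: []
LOAD_FAST v → push 1188. Stack: [1188]
RETURN_VALUE → return 1188.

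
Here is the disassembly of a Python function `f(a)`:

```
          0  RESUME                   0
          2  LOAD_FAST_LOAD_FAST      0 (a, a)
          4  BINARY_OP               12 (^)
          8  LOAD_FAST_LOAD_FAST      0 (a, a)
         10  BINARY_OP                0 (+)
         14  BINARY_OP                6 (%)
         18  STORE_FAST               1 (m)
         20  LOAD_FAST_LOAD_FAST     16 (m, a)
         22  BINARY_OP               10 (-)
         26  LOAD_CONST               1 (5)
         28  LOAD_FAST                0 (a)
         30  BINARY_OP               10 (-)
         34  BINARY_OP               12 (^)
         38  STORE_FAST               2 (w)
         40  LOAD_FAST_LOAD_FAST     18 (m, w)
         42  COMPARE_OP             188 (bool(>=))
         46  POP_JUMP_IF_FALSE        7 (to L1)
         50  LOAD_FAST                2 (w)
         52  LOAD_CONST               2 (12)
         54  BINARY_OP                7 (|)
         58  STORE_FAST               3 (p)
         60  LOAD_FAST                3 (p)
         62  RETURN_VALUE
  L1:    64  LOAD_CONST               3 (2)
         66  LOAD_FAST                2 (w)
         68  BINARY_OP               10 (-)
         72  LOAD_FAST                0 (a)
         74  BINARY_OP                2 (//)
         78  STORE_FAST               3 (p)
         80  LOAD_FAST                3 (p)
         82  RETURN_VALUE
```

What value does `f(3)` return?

LOAD_FAST_LOAD_FAST a,a → push 3,3. Stack: [3, 3]
BINARY_OP ^ → 3 ^ 3 = 0. Stack: [0]
LOAD_FAST_LOAD_FAST a,a → push 3,3. Stack: [0, 3, 3]
BINARY_OP + → 3 + 3 = 6. Stack: [0, 6]
BINARY_OP % → 0 % 6 = 0. Stack: [0]
STORE_FAST m → m=0. Stack: []
LOAD_FAST_LOAD_FAST m,a → push 0,3. Stack: [0, 3]
BINARY_OP - → 0 - 3 = -3. Stack: [-3]
LOAD_CONST → push 5. Stack: [-3, 5]
LOAD_FAST a → push 3. Stack: [-3, 5, 3]
BINARY_OP - → 5 - 3 = 2. Stack: [-3, 2]
BINARY_OP ^ → -3 ^ 2 = -1. Stack: [-1]
STORE_FAST w → w=-1. Stack: []
LOAD_FAST_LOAD_FAST m,w → push 0,-1. Stack: [0, -1]
COMPARE_OP bool(>=) → 0 vs -1 = True. Stack: [True]
POP_JUMP_IF_FALSE → pop True; no jump. Stack: []
LOAD_FAST w → push -1. Stack: [-1]
LOAD_CONST → push 12. Stack: [-1, 12]
BINARY_OP | → -1 | 12 = -1. Stack: [-1]
STORE_FAST p → p=-1. Stack: []
LOAD_FAST p → push -1. Stack: [-1]
RETURN_VALUE → return -1.

-1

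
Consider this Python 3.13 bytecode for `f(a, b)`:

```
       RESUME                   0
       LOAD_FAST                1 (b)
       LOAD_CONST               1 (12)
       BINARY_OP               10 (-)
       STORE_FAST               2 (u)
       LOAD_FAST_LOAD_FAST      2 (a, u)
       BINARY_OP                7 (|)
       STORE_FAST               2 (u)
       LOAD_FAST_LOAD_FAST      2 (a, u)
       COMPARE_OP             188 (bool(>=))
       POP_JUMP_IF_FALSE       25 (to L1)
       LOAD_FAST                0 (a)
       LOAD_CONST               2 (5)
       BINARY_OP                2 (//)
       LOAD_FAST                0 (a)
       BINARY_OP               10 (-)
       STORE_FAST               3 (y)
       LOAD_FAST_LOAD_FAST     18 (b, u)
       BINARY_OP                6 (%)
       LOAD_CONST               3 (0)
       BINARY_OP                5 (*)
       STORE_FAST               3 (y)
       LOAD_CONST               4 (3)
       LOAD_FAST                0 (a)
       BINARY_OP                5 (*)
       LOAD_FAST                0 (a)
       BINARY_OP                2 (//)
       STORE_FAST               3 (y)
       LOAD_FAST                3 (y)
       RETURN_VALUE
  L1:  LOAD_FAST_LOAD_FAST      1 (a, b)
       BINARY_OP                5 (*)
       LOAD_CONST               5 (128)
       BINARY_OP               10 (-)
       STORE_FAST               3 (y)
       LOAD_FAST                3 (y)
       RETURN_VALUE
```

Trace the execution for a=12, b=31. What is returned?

244

LOAD_FAST b → push 31. Stack: [31]
LOAD_CONST → push 12. Stack: [31, 12]
BINARY_OP - → 31 - 12 = 19. Stack: [19]
STORE_FAST u → u=19. Stack: []
LOAD_FAST_LOAD_FAST a,u → push 12,19. Stack: [12, 19]
BINARY_OP | → 12 | 19 = 31. Stack: [31]
STORE_FAST u → u=31. Stack: []
LOAD_FAST_LOAD_FAST a,u → push 12,31. Stack: [12, 31]
COMPARE_OP bool(>=) → 12 vs 31 = False. Stack: [False]
POP_JUMP_IF_FALSE → pop False; jump. Stack: []
LOAD_FAST_LOAD_FAST a,b → push 12,31. Stack: [12, 31]
BINARY_OP * → 12 * 31 = 372. Stack: [372]
LOAD_CONST → push 128. Stack: [372, 128]
BINARY_OP - → 372 - 128 = 244. Stack: [244]
STORE_FAST y → y=244. Stack: []
LOAD_FAST y → push 244. Stack: [244]
RETURN_VALUE → return 244.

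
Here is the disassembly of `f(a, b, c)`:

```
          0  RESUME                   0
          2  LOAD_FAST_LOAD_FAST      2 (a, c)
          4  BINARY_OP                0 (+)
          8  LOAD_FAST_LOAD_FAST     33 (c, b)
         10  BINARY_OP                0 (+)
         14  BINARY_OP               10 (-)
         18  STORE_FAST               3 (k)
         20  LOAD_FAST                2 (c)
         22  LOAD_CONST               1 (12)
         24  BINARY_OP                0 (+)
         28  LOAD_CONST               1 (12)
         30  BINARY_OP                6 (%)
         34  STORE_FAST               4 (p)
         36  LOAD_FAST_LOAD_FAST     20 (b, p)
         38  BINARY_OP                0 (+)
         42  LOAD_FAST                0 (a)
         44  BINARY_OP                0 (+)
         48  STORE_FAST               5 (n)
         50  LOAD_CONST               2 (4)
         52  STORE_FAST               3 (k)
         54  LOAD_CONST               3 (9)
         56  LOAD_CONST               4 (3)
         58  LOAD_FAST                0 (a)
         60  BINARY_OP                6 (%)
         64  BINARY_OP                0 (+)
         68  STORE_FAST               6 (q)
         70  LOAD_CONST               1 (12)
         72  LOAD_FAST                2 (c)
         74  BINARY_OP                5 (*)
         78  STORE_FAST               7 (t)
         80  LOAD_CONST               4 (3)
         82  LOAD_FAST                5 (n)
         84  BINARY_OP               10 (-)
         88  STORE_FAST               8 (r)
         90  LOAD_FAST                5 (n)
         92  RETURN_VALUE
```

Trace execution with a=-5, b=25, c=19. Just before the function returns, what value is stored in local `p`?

LOAD_FAST_LOAD_FAST a,c → push -5,19. Stack: [-5, 19]
BINARY_OP + → -5 + 19 = 14. Stack: [14]
LOAD_FAST_LOAD_FAST c,b → push 19,25. Stack: [14, 19, 25]
BINARY_OP + → 19 + 25 = 44. Stack: [14, 44]
BINARY_OP - → 14 - 44 = -30. Stack: [-30]
STORE_FAST k → k=-30. Stack: []
LOAD_FAST c → push 19. Stack: [19]
LOAD_CONST → push 12. Stack: [19, 12]
BINARY_OP + → 19 + 12 = 31. Stack: [31]
LOAD_CONST → push 12. Stack: [31, 12]
BINARY_OP % → 31 % 12 = 7. Stack: [7]
STORE_FAST p → p=7. Stack: []
LOAD_FAST_LOAD_FAST b,p → push 25,7. Stack: [25, 7]
BINARY_OP + → 25 + 7 = 32. Stack: [32]
LOAD_FAST a → push -5. Stack: [32, -5]
BINARY_OP + → 32 + -5 = 27. Stack: [27]
STORE_FAST n → n=27. Stack: []
LOAD_CONST → push 4. Stack: [4]
STORE_FAST k → k=4. Stack: []
LOAD_CONST → push 9. Stack: [9]
LOAD_CONST → push 3. Stack: [9, 3]
LOAD_FAST a → push -5. Stack: [9, 3, -5]
BINARY_OP % → 3 % -5 = -2. Stack: [9, -2]
BINARY_OP + → 9 + -2 = 7. Stack: [7]
STORE_FAST q → q=7. Stack: []
LOAD_CONST → push 12. Stack: [12]
LOAD_FAST c → push 19. Stack: [12, 19]
BINARY_OP * → 12 * 19 = 228. Stack: [228]
STORE_FAST t → t=228. Stack: []
LOAD_CONST → push 3. Stack: [3]
LOAD_FAST n → push 27. Stack: [3, 27]
BINARY_OP - → 3 - 27 = -24. Stack: [-24]
STORE_FAST r → r=-24. Stack: []
LOAD_FAST n → push 27. Stack: [27]
RETURN_VALUE → return 27.

7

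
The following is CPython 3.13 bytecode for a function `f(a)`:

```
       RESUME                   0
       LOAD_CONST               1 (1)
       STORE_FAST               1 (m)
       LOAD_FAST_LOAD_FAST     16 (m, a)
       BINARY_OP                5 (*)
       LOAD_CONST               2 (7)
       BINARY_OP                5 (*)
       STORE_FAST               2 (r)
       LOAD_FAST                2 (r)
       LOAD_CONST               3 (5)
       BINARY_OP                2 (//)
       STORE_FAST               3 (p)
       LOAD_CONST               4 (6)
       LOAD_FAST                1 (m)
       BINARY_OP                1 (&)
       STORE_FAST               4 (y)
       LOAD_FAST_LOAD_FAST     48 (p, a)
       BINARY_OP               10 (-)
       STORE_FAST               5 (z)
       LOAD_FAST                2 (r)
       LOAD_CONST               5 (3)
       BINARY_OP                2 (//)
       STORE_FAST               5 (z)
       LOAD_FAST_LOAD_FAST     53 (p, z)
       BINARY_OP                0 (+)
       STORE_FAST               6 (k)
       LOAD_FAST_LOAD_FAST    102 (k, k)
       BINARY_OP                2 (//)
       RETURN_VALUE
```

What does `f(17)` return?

1

LOAD_CONST → push 1. Stack: [1]
STORE_FAST m → m=1. Stack: []
LOAD_FAST_LOAD_FAST m,a → push 1,17. Stack: [1, 17]
BINARY_OP * → 1 * 17 = 17. Stack: [17]
LOAD_CONST → push 7. Stack: [17, 7]
BINARY_OP * → 17 * 7 = 119. Stack: [119]
STORE_FAST r → r=119. Stack: []
LOAD_FAST r → push 119. Stack: [119]
LOAD_CONST → push 5. Stack: [119, 5]
BINARY_OP // → 119 // 5 = 23. Stack: [23]
STORE_FAST p → p=23. Stack: []
LOAD_CONST → push 6. Stack: [6]
LOAD_FAST m → push 1. Stack: [6, 1]
BINARY_OP & → 6 & 1 = 0. Stack: [0]
STORE_FAST y → y=0. Stack: []
LOAD_FAST_LOAD_FAST p,a → push 23,17. Stack: [23, 17]
BINARY_OP - → 23 - 17 = 6. Stack: [6]
STORE_FAST z → z=6. Stack: []
LOAD_FAST r → push 119. Stack: [119]
LOAD_CONST → push 3. Stack: [119, 3]
BINARY_OP // → 119 // 3 = 39. Stack: [39]
STORE_FAST z → z=39. Stack: []
LOAD_FAST_LOAD_FAST p,z → push 23,39. Stack: [23, 39]
BINARY_OP + → 23 + 39 = 62. Stack: [62]
STORE_FAST k → k=62. Stack: []
LOAD_FAST_LOAD_FAST k,k → push 62,62. Stack: [62, 62]
BINARY_OP // → 62 // 62 = 1. Stack: [1]
RETURN_VALUE → return 1.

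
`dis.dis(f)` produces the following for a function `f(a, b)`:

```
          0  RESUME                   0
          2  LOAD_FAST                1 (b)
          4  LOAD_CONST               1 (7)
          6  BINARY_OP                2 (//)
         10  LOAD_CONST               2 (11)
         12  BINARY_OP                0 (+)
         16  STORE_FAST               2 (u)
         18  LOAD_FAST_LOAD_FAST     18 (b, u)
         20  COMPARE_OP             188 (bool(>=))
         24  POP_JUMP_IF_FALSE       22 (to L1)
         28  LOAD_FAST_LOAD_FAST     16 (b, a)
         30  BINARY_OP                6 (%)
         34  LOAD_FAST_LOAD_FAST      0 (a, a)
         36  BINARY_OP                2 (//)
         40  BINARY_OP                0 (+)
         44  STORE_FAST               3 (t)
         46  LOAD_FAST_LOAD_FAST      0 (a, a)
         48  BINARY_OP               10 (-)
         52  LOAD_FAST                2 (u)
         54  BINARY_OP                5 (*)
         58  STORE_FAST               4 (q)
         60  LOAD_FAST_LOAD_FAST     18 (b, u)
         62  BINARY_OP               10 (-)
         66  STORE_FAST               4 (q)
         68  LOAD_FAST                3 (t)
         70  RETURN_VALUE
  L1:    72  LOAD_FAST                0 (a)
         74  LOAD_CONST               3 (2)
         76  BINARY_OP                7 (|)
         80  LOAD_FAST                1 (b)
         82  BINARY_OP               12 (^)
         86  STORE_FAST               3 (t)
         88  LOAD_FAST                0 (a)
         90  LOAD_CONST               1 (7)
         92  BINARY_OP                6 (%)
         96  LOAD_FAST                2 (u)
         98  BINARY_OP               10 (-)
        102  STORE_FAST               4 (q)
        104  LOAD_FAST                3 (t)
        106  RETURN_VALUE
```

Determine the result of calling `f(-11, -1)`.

LOAD_FAST b → push -1. Stack: [-1]
LOAD_CONST → push 7. Stack: [-1, 7]
BINARY_OP // → -1 // 7 = -1. Stack: [-1]
LOAD_CONST → push 11. Stack: [-1, 11]
BINARY_OP + → -1 + 11 = 10. Stack: [10]
STORE_FAST u → u=10. Stack: []
LOAD_FAST_LOAD_FAST b,u → push -1,10. Stack: [-1, 10]
COMPARE_OP bool(>=) → -1 vs 10 = False. Stack: [False]
POP_JUMP_IF_FALSE → pop False; jump. Stack: []
LOAD_FAST a → push -11. Stack: [-11]
LOAD_CONST → push 2. Stack: [-11, 2]
BINARY_OP | → -11 | 2 = -9. Stack: [-9]
LOAD_FAST b → push -1. Stack: [-9, -1]
BINARY_OP ^ → -9 ^ -1 = 8. Stack: [8]
STORE_FAST t → t=8. Stack: []
LOAD_FAST a → push -11. Stack: [-11]
LOAD_CONST → push 7. Stack: [-11, 7]
BINARY_OP % → -11 % 7 = 3. Stack: [3]
LOAD_FAST u → push 10. Stack: [3, 10]
BINARY_OP - → 3 - 10 = -7. Stack: [-7]
STORE_FAST q → q=-7. Stack: []
LOAD_FAST t → push 8. Stack: [8]
RETURN_VALUE → return 8.

8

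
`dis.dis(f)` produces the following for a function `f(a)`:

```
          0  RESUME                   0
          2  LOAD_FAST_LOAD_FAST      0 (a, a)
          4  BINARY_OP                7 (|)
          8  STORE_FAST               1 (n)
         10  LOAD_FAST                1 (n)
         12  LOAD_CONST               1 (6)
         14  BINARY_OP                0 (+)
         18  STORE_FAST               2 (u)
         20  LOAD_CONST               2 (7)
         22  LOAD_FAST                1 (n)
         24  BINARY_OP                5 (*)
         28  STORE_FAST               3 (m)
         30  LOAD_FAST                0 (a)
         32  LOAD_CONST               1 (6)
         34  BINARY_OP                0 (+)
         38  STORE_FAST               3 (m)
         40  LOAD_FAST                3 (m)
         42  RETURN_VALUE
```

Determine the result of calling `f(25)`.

LOAD_FAST_LOAD_FAST a,a → push 25,25. Stack: [25, 25]
BINARY_OP | → 25 | 25 = 25. Stack: [25]
STORE_FAST n → n=25. Stack: []
LOAD_FAST n → push 25. Stack: [25]
LOAD_CONST → push 6. Stack: [25, 6]
BINARY_OP + → 25 + 6 = 31. Stack: [31]
STORE_FAST u → u=31. Stack: []
LOAD_CONST → push 7. Stack: [7]
LOAD_FAST n → push 25. Stack: [7, 25]
BINARY_OP * → 7 * 25 = 175. Stack: [175]
STORE_FAST m → m=175. Stack: []
LOAD_FAST a → push 25. Stack: [25]
LOAD_CONST → push 6. Stack: [25, 6]
BINARY_OP + → 25 + 6 = 31. Stack: [31]
STORE_FAST m → m=31. Stack: []
LOAD_FAST m → push 31. Stack: [31]
RETURN_VALUE → return 31.

31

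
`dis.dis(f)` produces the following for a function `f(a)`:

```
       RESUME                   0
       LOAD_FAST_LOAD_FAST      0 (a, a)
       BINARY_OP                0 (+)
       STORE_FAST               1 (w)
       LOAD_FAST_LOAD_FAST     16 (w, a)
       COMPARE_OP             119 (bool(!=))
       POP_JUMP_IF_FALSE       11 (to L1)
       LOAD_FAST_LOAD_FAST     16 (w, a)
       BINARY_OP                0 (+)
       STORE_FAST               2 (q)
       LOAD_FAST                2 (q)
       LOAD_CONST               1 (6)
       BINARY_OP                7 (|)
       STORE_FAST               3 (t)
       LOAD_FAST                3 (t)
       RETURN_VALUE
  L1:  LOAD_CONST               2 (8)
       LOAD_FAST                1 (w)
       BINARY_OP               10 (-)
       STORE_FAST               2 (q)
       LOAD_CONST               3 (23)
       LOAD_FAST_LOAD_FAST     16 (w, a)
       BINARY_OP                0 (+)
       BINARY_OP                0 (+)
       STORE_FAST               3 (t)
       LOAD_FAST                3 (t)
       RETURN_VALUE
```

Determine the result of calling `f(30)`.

94

LOAD_FAST_LOAD_FAST a,a → push 30,30. Stack: [30, 30]
BINARY_OP + → 30 + 30 = 60. Stack: [60]
STORE_FAST w → w=60. Stack: []
LOAD_FAST_LOAD_FAST w,a → push 60,30. Stack: [60, 30]
COMPARE_OP bool(!=) → 60 vs 30 = True. Stack: [True]
POP_JUMP_IF_FALSE → pop True; no jump. Stack: []
LOAD_FAST_LOAD_FAST w,a → push 60,30. Stack: [60, 30]
BINARY_OP + → 60 + 30 = 90. Stack: [90]
STORE_FAST q → q=90. Stack: []
LOAD_FAST q → push 90. Stack: [90]
LOAD_CONST → push 6. Stack: [90, 6]
BINARY_OP | → 90 | 6 = 94. Stack: [94]
STORE_FAST t → t=94. Stack: []
LOAD_FAST t → push 94. Stack: [94]
RETURN_VALUE → return 94.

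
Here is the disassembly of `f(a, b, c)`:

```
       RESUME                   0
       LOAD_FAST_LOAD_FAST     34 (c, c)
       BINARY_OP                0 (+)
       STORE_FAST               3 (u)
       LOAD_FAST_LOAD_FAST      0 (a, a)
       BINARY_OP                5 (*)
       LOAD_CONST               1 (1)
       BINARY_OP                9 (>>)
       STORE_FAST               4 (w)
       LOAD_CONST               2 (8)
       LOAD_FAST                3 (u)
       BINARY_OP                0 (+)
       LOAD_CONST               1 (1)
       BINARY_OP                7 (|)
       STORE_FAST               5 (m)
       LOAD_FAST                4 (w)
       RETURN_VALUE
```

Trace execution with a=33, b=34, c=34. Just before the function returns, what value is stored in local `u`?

LOAD_FAST_LOAD_FAST c,c → push 34,34. Stack: [34, 34]
BINARY_OP + → 34 + 34 = 68. Stack: [68]
STORE_FAST u → u=68. Stack: []
LOAD_FAST_LOAD_FAST a,a → push 33,33. Stack: [33, 33]
BINARY_OP * → 33 * 33 = 1089. Stack: [1089]
LOAD_CONST → push 1. Stack: [1089, 1]
BINARY_OP >> → 1089 >> 1 = 544. Stack: [544]
STORE_FAST w → w=544. Stack: []
LOAD_CONST → push 8. Stack: [8]
LOAD_FAST u → push 68. Stack: [8, 68]
BINARY_OP + → 8 + 68 = 76. Stack: [76]
LOAD_CONST → push 1. Stack: [76, 1]
BINARY_OP | → 76 | 1 = 77. Stack: [77]
STORE_FAST m → m=77. Stack: []
LOAD_FAST w → push 544. Stack: [544]
RETURN_VALUE → return 544.

68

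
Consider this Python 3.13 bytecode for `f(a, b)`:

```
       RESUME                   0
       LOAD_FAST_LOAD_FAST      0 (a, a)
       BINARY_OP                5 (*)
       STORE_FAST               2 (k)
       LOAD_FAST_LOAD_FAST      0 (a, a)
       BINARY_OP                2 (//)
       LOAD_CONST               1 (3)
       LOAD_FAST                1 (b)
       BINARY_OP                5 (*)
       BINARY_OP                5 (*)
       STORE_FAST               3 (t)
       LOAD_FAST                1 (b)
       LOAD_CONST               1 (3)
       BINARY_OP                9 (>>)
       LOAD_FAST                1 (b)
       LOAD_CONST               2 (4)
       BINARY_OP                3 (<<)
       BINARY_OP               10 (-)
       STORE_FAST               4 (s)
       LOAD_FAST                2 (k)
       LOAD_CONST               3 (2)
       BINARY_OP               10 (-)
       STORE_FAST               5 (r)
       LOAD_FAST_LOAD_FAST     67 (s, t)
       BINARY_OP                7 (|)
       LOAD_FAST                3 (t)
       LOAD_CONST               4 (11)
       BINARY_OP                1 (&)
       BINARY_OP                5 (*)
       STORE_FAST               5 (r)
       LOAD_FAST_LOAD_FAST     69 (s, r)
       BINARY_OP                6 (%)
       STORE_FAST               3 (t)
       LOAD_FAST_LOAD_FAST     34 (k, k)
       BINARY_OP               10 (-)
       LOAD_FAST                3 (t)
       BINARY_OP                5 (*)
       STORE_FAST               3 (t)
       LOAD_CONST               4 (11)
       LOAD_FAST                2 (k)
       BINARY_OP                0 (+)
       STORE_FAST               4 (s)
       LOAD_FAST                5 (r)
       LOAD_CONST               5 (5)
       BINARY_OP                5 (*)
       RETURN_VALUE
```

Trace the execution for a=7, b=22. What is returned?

LOAD_FAST_LOAD_FAST a,a → push 7,7. Stack: [7, 7]
BINARY_OP * → 7 * 7 = 49. Stack: [49]
STORE_FAST k → k=49. Stack: []
LOAD_FAST_LOAD_FAST a,a → push 7,7. Stack: [7, 7]
BINARY_OP // → 7 // 7 = 1. Stack: [1]
LOAD_CONST → push 3. Stack: [1, 3]
LOAD_FAST b → push 22. Stack: [1, 3, 22]
BINARY_OP * → 3 * 22 = 66. Stack: [1, 66]
BINARY_OP * → 1 * 66 = 66. Stack: [66]
STORE_FAST t → t=66. Stack: []
LOAD_FAST b → push 22. Stack: [22]
LOAD_CONST → push 3. Stack: [22, 3]
BINARY_OP >> → 22 >> 3 = 2. Stack: [2]
LOAD_FAST b → push 22. Stack: [2, 22]
LOAD_CONST → push 4. Stack: [2, 22, 4]
BINARY_OP << → 22 << 4 = 352. Stack: [2, 352]
BINARY_OP - → 2 - 352 = -350. Stack: [-350]
STORE_FAST s → s=-350. Stack: []
LOAD_FAST k → push 49. Stack: [49]
LOAD_CONST → push 2. Stack: [49, 2]
BINARY_OP - → 49 - 2 = 47. Stack: [47]
STORE_FAST r → r=47. Stack: []
LOAD_FAST_LOAD_FAST s,t → push -350,66. Stack: [-350, 66]
BINARY_OP | → -350 | 66 = -286. Stack: [-286]
LOAD_FAST t → push 66. Stack: [-286, 66]
LOAD_CONST → push 11. Stack: [-286, 66, 11]
BINARY_OP & → 66 & 11 = 2. Stack: [-286, 2]
BINARY_OP * → -286 * 2 = -572. Stack: [-572]
STORE_FAST r → r=-572. Stack: []
LOAD_FAST_LOAD_FAST s,r → push -350,-572. Stack: [-350, -572]
BINARY_OP % → -350 % -572 = -350. Stack: [-350]
STORE_FAST t → t=-350. Stack: []
LOAD_FAST_LOAD_FAST k,k → push 49,49. Stack: [49, 49]
BINARY_OP - → 49 - 49 = 0. Stack: [0]
LOAD_FAST t → push -350. Stack: [0, -350]
BINARY_OP * → 0 * -350 = 0. Stack: [0]
STORE_FAST t → t=0. Stack: []
LOAD_CONST → push 11. Stack: [11]
LOAD_FAST k → push 49. Stack: [11, 49]
BINARY_OP + → 11 + 49 = 60. Stack: [60]
STORE_FAST s → s=60. Stack: []
LOAD_FAST r → push -572. Stack: [-572]
LOAD_CONST → push 5. Stack: [-572, 5]
BINARY_OP * → -572 * 5 = -2860. Stack: [-2860]
RETURN_VALUE → return -2860.

-2860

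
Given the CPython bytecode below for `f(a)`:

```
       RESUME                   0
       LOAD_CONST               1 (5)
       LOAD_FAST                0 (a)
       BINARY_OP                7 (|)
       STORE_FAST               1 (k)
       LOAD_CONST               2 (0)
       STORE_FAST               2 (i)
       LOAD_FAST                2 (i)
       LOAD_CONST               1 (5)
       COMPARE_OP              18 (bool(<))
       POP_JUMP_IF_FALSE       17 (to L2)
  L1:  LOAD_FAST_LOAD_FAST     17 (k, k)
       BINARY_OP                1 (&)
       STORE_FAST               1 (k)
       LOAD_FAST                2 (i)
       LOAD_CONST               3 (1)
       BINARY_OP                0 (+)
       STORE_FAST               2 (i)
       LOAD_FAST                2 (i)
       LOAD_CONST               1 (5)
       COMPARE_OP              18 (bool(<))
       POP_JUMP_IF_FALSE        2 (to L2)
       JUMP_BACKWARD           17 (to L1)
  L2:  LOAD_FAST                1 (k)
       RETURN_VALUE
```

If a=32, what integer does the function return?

LOAD_CONST → push 5
LOAD_FAST a → push 32
BINARY_OP | → 5 | 32 = 37
STORE_FAST k → k=37
LOAD_CONST → push 0
STORE_FAST i → i=0
LOAD_FAST i → push 0
LOAD_CONST → push 5
COMPARE_OP bool(<) → 0 vs 5 = True
POP_JUMP_IF_FALSE → pop True; no jump
LOAD_FAST_LOAD_FAST k,k → push 37,37
BINARY_OP & → 37 & 37 = 37
STORE_FAST k → k=37
LOAD_FAST i → push 0
LOAD_CONST → push 1
BINARY_OP + → 0 + 1 = 1
STORE_FAST i → i=1
LOAD_FAST i → push 1
LOAD_CONST → push 5
COMPARE_OP bool(<) → 1 vs 5 = True
POP_JUMP_IF_FALSE → pop True; no jump
LOAD_FAST_LOAD_FAST k,k → push 37,37
BINARY_OP & → 37 & 37 = 37
STORE_FAST k → k=37
LOAD_FAST i → push 1
LOAD_CONST → push 1
BINARY_OP + → 1 + 1 = 2
STORE_FAST i → i=2
LOAD_FAST i → push 2
LOAD_CONST → push 5
COMPARE_OP bool(<) → 2 vs 5 = True
POP_JUMP_IF_FALSE → pop True; no jump
LOAD_FAST_LOAD_FAST k,k → push 37,37
BINARY_OP & → 37 & 37 = 37
STORE_FAST k → k=37
LOAD_FAST i → push 2
LOAD_CONST → push 1
BINARY_OP + → 2 + 1 = 3
STORE_FAST i → i=3
LOAD_FAST i → push 3
LOAD_CONST → push 5
COMPARE_OP bool(<) → 3 vs 5 = True
POP_JUMP_IF_FALSE → pop True; no jump
LOAD_FAST_LOAD_FAST k,k → push 37,37
BINARY_OP & → 37 & 37 = 37
STORE_FAST k → k=37
LOAD_FAST i → push 3
LOAD_CONST → push 1
BINARY_OP + → 3 + 1 = 4
STORE_FAST i → i=4
LOAD_FAST i → push 4
LOAD_CONST → push 5
COMPARE_OP bool(<) → 4 vs 5 = True
POP_JUMP_IF_FALSE → pop True; no jump
LOAD_FAST_LOAD_FAST k,k → push 37,37
BINARY_OP & → 37 & 37 = 37
STORE_FAST k → k=37
LOAD_FAST i → push 4
LOAD_CONST → push 1
BINARY_OP + → 4 + 1 = 5
STORE_FAST i → i=5
LOAD_FAST i → push 5
LOAD_CONST → push 5
COMPARE_OP bool(<) → 5 vs 5 = False
POP_JUMP_IF_FALSE → pop False; jump
LOAD_FAST k → push 37
RETURN_VALUE → return 37.

37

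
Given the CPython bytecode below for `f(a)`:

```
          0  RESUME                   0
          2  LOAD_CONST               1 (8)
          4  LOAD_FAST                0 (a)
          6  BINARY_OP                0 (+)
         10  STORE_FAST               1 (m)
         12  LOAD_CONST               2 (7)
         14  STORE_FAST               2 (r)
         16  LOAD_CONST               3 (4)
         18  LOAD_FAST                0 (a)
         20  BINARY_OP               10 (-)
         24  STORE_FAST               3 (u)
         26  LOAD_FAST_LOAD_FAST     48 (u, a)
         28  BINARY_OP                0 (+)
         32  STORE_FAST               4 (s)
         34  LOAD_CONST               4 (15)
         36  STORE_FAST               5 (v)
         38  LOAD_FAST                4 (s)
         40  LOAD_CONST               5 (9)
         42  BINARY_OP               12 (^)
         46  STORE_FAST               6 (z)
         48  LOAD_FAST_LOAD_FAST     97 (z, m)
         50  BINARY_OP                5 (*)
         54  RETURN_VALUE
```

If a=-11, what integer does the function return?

LOAD_CONST → push 8. Stack: [8]
LOAD_FAST a → push -11. Stack: [8, -11]
BINARY_OP + → 8 + -11 = -3. Stack: [-3]
STORE_FAST m → m=-3. Stack: []
LOAD_CONST → push 7. Stack: [7]
STORE_FAST r → r=7. Stack: []
LOAD_CONST → push 4. Stack: [4]
LOAD_FAST a → push -11. Stack: [4, -11]
BINARY_OP - → 4 - -11 = 15. Stack: [15]
STORE_FAST u → u=15. Stack: []
LOAD_FAST_LOAD_FAST u,a → push 15,-11. Stack: [15, -11]
BINARY_OP + → 15 + -11 = 4. Stack: [4]
STORE_FAST s → s=4. Stack: []
LOAD_CONST → push 15. Stack: [15]
STORE_FAST v → v=15. Stack: []
LOAD_FAST s → push 4. Stack: [4]
LOAD_CONST → push 9. Stack: [4, 9]
BINARY_OP ^ → 4 ^ 9 = 13. Stack: [13]
STORE_FAST z → z=13. Stack: []
LOAD_FAST_LOAD_FAST z,m → push 13,-3. Stack: [13, -3]
BINARY_OP * → 13 * -3 = -39. Stack: [-39]
RETURN_VALUE → return -39.

-39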